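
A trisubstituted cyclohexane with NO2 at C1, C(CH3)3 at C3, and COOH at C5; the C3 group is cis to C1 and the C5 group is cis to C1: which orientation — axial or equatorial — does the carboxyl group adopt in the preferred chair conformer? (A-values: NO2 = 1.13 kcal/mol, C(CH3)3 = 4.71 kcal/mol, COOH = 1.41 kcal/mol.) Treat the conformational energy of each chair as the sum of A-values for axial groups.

equatorial

Chair I (nitro axial, tert-butyl axial, carboxyl axial): E = 7.25 kcal/mol.
Chair II (nitro equatorial, tert-butyl equatorial, carboxyl equatorial): E = 0.00 kcal/mol.
Chair II is the more stable (lower-energy) conformer, and in that chair the carboxyl group is equatorial.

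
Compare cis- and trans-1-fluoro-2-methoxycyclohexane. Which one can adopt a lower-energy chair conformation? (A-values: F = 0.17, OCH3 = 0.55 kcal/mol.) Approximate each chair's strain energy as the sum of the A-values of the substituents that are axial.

trans

At 1,2 positions (parity opposite): cis → (a,e or e,a); trans → (e,e or a,a).
Best chair for cis: E = 0.17 kcal/mol; best chair for trans: E = 0.00 kcal/mol.
The trans isomer is lower by 0.17 kcal/mol.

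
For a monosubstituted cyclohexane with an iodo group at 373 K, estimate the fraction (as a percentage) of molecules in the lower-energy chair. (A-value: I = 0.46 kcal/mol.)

65.0%

One chair has the iodo group axial (E = 0.46 kcal/mol) and the other has it equatorial (E = 0).
ΔG = 0.46 kcal/mol between the two chairs.
K = exp(ΔG/RT) with R = 1.987×10⁻³ kcal mol⁻¹ K⁻¹ and T = 373 K gives K ≈ 1.86.
Fraction in the lower-energy chair = K/(K+1) = 65.0%.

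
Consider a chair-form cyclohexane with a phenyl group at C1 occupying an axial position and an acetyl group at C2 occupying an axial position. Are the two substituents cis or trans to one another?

trans

C1 and C2 have opposite parity, so their axial bonds point in opposite directions.
With opposite-parity carbons, two substituents on the same face are one axial and one equatorial; opposite faces give both axial or both equatorial.
Here the groups are axial/axial → opposite face → trans.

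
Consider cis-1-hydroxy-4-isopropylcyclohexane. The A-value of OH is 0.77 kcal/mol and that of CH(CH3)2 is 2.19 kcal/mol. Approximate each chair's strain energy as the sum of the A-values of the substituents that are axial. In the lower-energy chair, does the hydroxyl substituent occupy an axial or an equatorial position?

axial

C1 and C4 have opposite parity, so for the cis isomer the two substituents are one axial and one equatorial in each chair.
Chair I (hydroxyl axial, isopropyl equatorial): E = 0.77 kcal/mol.
Chair II (hydroxyl equatorial, isopropyl axial): E = 2.19 kcal/mol.
Chair I is the more stable (lower-energy) conformer, and in that chair the hydroxyl group is axial.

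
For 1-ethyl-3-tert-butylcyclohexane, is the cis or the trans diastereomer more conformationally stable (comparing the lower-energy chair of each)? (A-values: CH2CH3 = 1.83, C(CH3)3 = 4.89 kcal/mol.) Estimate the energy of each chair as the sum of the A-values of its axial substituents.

At 1,3 positions (parity same): cis → (e,e or a,a); trans → (a,e or e,a).
Best chair for cis: E = 0.00 kcal/mol; best chair for trans: E = 1.83 kcal/mol.
The cis isomer is lower by 1.83 kcal/mol.

cis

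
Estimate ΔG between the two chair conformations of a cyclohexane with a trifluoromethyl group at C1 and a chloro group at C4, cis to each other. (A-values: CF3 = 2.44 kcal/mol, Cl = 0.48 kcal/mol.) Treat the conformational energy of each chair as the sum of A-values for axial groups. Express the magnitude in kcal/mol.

C1 and C4 have opposite parity, so for the cis isomer the two substituents are one axial and one equatorial in each chair.
Chair I (trifluoromethyl axial, chloro equatorial): E = 2.44 kcal/mol.
Chair II (trifluoromethyl equatorial, chloro axial): E = 0.48 kcal/mol.
ΔE = 2.44 − 0.48 = 1.96 kcal/mol; chair II is more stable.

1.96 kcal/mol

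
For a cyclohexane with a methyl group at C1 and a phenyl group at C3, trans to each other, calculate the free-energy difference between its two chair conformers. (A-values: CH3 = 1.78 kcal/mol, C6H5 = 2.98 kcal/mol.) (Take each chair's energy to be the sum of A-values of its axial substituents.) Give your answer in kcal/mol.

1.20 kcal/mol

C1 and C3 have the same parity, so for the trans isomer the two substituents are one axial and one equatorial in each chair.
Chair I (methyl axial, phenyl equatorial): E = 1.78 kcal/mol.
Chair II (methyl equatorial, phenyl axial): E = 2.98 kcal/mol.
ΔE = 2.98 − 1.78 = 1.20 kcal/mol; chair I is more stable.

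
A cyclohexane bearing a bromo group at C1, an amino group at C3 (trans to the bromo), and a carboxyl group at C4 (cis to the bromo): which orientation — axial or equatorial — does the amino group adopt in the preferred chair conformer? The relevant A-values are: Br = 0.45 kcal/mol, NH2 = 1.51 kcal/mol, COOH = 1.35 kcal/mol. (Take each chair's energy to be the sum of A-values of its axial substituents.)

Chair I (bromo axial, amino equatorial, carboxyl equatorial): E = 0.45 kcal/mol.
Chair II (bromo equatorial, amino axial, carboxyl axial): E = 2.86 kcal/mol.
Chair I is the more stable (lower-energy) conformer, and in that chair the amino group is equatorial.

equatorial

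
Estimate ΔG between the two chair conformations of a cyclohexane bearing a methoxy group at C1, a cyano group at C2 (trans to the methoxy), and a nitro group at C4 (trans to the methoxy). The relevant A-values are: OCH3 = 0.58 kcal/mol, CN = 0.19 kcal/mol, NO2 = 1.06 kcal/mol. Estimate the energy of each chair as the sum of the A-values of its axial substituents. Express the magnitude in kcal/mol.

1.83 kcal/mol

Chair I (methoxy axial, cyano axial, nitro axial): E = 1.83 kcal/mol.
Chair II (methoxy equatorial, cyano equatorial, nitro equatorial): E = 0.00 kcal/mol.
ΔE = 1.83 − 0.00 = 1.83 kcal/mol; chair II is more stable.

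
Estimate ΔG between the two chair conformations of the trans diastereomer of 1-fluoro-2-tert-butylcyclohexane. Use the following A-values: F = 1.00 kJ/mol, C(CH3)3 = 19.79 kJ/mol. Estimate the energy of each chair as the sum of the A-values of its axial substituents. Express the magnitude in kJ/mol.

C1 and C2 have opposite parity, so for the trans isomer the two substituents are e,e in one chair and a,a in the other.
Chair I (fluoro axial, tert-butyl axial): E = 20.79 kJ/mol.
Chair II (fluoro equatorial, tert-butyl equatorial): E = 0.00 kJ/mol.
ΔE = 20.79 − 0.00 = 20.79 kJ/mol; chair II is more stable.

20.79 kJ/mol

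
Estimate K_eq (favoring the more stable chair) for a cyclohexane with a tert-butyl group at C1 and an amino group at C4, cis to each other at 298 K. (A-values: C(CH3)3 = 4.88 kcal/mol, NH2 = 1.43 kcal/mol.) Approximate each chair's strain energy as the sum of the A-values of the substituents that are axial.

C1 and C4 have opposite parity, so for the cis isomer the two substituents are one axial and one equatorial in each chair.
Chair I (tert-butyl axial, amino equatorial): E = 4.88 kcal/mol; chair II (tert-butyl equatorial, amino axial): E = 1.43 kcal/mol.
ΔG = 3.45 kcal/mol between the two chairs.
K = exp(ΔG/RT) with R = 1.987×10⁻³ kcal mol⁻¹ K⁻¹ and T = 298 K gives K ≈ 339.

K ≈ 339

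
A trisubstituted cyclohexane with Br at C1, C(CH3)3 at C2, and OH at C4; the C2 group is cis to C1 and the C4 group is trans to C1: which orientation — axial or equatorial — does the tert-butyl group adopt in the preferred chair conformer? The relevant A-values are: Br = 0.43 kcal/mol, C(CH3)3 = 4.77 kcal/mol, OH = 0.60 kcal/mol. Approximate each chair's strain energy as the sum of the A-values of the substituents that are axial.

equatorial

Chair I (bromo axial, tert-butyl equatorial, hydroxyl axial): E = 1.03 kcal/mol.
Chair II (bromo equatorial, tert-butyl axial, hydroxyl equatorial): E = 4.77 kcal/mol.
Chair I is the more stable (lower-energy) conformer, and in that chair the tert-butyl group is equatorial.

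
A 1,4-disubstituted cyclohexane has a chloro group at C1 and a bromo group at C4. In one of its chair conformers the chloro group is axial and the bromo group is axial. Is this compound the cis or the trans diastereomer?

C1 and C4 have opposite parity, so their axial bonds point in opposite directions.
With opposite-parity carbons, two substituents on the same face are one axial and one equatorial; opposite faces give both axial or both equatorial.
Here the groups are axial/axial → opposite face → trans.

trans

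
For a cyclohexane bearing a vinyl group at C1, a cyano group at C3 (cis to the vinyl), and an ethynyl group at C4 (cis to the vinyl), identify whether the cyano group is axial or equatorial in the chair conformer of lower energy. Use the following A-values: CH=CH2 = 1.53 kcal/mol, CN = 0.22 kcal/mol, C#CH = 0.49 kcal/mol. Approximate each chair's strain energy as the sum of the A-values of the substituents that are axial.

Chair I (vinyl axial, cyano axial, ethynyl equatorial): E = 1.75 kcal/mol.
Chair II (vinyl equatorial, cyano equatorial, ethynyl axial): E = 0.49 kcal/mol.
Chair II is the more stable (lower-energy) conformer, and in that chair the cyano group is equatorial.

equatorial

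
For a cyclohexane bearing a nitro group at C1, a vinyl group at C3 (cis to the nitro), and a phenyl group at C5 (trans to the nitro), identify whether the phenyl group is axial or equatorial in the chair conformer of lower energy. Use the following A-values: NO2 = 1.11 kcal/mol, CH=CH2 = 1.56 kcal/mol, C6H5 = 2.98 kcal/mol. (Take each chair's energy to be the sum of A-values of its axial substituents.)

Chair I (nitro axial, vinyl axial, phenyl equatorial): E = 2.67 kcal/mol.
Chair II (nitro equatorial, vinyl equatorial, phenyl axial): E = 2.98 kcal/mol.
Chair I is the more stable (lower-energy) conformer, and in that chair the phenyl group is equatorial.

equatorial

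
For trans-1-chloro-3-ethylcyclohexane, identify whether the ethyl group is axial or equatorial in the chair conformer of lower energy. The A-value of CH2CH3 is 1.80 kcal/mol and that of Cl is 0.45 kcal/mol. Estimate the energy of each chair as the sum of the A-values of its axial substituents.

C1 and C3 have the same parity, so for the trans isomer the two substituents are one axial and one equatorial in each chair.
Chair I (ethyl axial, chloro equatorial): E = 1.80 kcal/mol.
Chair II (ethyl equatorial, chloro axial): E = 0.45 kcal/mol.
Chair II is the more stable (lower-energy) conformer, and in that chair the ethyl group is equatorial.

equatorial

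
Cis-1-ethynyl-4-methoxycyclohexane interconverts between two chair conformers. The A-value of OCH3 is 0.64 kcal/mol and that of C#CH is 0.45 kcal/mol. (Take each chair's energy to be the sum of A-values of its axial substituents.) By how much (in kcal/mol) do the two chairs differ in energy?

0.19 kcal/mol

C1 and C4 have opposite parity, so for the cis isomer the two substituents are one axial and one equatorial in each chair.
Chair I (methoxy axial, ethynyl equatorial): E = 0.64 kcal/mol.
Chair II (methoxy equatorial, ethynyl axial): E = 0.45 kcal/mol.
ΔE = 0.64 − 0.45 = 0.19 kcal/mol; chair II is more stable.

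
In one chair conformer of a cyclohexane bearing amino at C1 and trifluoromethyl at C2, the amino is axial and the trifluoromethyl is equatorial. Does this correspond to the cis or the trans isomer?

C1 and C2 have opposite parity, so their axial bonds point in opposite directions.
With opposite-parity carbons, two substituents on the same face are one axial and one equatorial; opposite faces give both axial or both equatorial.
Here the groups are axial/equatorial → same face → cis.

cis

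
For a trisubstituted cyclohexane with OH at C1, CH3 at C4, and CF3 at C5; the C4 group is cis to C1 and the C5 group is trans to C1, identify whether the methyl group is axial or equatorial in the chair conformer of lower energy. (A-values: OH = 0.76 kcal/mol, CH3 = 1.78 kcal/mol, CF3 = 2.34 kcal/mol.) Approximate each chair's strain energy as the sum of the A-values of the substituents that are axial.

Chair I (hydroxyl axial, methyl equatorial, trifluoromethyl equatorial): E = 0.76 kcal/mol.
Chair II (hydroxyl equatorial, methyl axial, trifluoromethyl axial): E = 4.12 kcal/mol.
Chair I is the more stable (lower-energy) conformer, and in that chair the methyl group is equatorial.

equatorial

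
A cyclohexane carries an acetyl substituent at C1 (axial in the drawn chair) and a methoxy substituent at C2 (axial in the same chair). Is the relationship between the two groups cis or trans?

trans

C1 and C2 have opposite parity, so their axial bonds point in opposite directions.
With opposite-parity carbons, two substituents on the same face are one axial and one equatorial; opposite faces give both axial or both equatorial.
Here the groups are axial/axial → opposite face → trans.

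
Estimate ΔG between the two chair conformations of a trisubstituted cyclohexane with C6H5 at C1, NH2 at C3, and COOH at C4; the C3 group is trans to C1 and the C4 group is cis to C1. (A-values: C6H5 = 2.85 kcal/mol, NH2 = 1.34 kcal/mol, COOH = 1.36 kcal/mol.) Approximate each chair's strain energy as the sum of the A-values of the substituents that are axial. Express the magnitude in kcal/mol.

0.15 kcal/mol

Chair I (phenyl axial, amino equatorial, carboxyl equatorial): E = 2.85 kcal/mol.
Chair II (phenyl equatorial, amino axial, carboxyl axial): E = 2.70 kcal/mol.
ΔE = 2.85 − 2.70 = 0.15 kcal/mol; chair II is more stable.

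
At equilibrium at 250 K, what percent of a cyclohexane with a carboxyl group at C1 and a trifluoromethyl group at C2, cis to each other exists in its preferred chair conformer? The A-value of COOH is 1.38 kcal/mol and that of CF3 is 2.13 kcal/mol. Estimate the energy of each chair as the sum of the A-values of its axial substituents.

81.9%

C1 and C2 have opposite parity, so for the cis isomer the two substituents are one axial and one equatorial in each chair.
Chair I (carboxyl axial, trifluoromethyl equatorial): E = 1.38 kcal/mol; chair II (carboxyl equatorial, trifluoromethyl axial): E = 2.13 kcal/mol.
ΔG = 0.75 kcal/mol between the two chairs.
K = exp(ΔG/RT) with R = 1.987×10⁻³ kcal mol⁻¹ K⁻¹ and T = 250 K gives K ≈ 4.53.
Fraction in the lower-energy chair = K/(K+1) = 81.9%.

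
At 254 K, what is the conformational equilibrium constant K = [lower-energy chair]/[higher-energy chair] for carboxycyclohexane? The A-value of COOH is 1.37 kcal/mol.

K ≈ 15.1

One chair has the carboxyl group axial (E = 1.37 kcal/mol) and the other has it equatorial (E = 0).
ΔG = 1.37 kcal/mol between the two chairs.
K = exp(ΔG/RT) with R = 1.987×10⁻³ kcal mol⁻¹ K⁻¹ and T = 254 K gives K ≈ 15.1.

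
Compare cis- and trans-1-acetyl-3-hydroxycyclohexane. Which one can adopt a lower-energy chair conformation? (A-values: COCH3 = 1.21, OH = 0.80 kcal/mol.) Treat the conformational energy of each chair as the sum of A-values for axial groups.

cis

At 1,3 positions (parity same): cis → (e,e or a,a); trans → (a,e or e,a).
Best chair for cis: E = 0.00 kcal/mol; best chair for trans: E = 0.80 kcal/mol.
The cis isomer is lower by 0.80 kcal/mol.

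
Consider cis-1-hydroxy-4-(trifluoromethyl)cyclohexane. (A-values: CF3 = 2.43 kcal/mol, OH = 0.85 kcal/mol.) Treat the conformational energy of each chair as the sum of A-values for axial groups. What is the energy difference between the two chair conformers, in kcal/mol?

C1 and C4 have opposite parity, so for the cis isomer the two substituents are one axial and one equatorial in each chair.
Chair I (trifluoromethyl axial, hydroxyl equatorial): E = 2.43 kcal/mol.
Chair II (trifluoromethyl equatorial, hydroxyl axial): E = 0.85 kcal/mol.
ΔE = 2.43 − 0.85 = 1.58 kcal/mol; chair II is more stable.

1.58 kcal/mol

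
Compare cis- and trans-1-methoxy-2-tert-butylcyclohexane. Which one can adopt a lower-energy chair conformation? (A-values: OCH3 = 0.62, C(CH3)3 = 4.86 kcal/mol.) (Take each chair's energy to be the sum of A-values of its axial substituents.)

trans

At 1,2 positions (parity opposite): cis → (a,e or e,a); trans → (e,e or a,a).
Best chair for cis: E = 0.62 kcal/mol; best chair for trans: E = 0.00 kcal/mol.
The trans isomer is lower by 0.62 kcal/mol.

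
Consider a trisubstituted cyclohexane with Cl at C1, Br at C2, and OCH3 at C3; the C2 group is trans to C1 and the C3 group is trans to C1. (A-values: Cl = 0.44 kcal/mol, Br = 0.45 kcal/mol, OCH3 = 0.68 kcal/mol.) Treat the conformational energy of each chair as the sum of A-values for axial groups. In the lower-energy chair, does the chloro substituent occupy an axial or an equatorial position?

equatorial

Chair I (chloro axial, bromo axial, methoxy equatorial): E = 0.89 kcal/mol.
Chair II (chloro equatorial, bromo equatorial, methoxy axial): E = 0.68 kcal/mol.
Chair II is the more stable (lower-energy) conformer, and in that chair the chloro group is equatorial.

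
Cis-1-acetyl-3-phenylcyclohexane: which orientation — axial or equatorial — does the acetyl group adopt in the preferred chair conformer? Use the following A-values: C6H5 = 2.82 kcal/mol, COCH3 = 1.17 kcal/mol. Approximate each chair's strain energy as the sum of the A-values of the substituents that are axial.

equatorial

C1 and C3 have the same parity, so for the cis isomer the two substituents are e,e in one chair and a,a in the other.
Chair I (phenyl axial, acetyl axial): E = 3.99 kcal/mol.
Chair II (phenyl equatorial, acetyl equatorial): E = 0.00 kcal/mol.
Chair II is the more stable (lower-energy) conformer, and in that chair the acetyl group is equatorial.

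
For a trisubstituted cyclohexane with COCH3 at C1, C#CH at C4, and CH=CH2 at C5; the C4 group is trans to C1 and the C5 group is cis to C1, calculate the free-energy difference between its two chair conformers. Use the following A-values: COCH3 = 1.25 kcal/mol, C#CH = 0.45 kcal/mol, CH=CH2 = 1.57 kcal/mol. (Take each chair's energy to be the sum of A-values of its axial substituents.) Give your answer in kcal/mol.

Chair I (acetyl axial, ethynyl axial, vinyl axial): E = 3.27 kcal/mol.
Chair II (acetyl equatorial, ethynyl equatorial, vinyl equatorial): E = 0.00 kcal/mol.
ΔE = 3.27 − 0.00 = 3.27 kcal/mol; chair II is more stable.

3.27 kcal/mol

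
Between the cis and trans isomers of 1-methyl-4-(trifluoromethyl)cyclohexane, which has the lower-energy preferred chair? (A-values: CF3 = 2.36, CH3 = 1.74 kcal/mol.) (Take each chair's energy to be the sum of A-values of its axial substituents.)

At 1,4 positions (parity opposite): cis → (a,e or e,a); trans → (e,e or a,a).
Best chair for cis: E = 1.74 kcal/mol; best chair for trans: E = 0.00 kcal/mol.
The trans isomer is lower by 1.74 kcal/mol.

trans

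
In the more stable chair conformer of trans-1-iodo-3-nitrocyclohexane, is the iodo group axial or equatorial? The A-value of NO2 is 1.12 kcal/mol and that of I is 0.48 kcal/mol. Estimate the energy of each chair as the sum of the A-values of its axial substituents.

axial

C1 and C3 have the same parity, so for the trans isomer the two substituents are one axial and one equatorial in each chair.
Chair I (nitro axial, iodo equatorial): E = 1.12 kcal/mol.
Chair II (nitro equatorial, iodo axial): E = 0.48 kcal/mol.
Chair II is the more stable (lower-energy) conformer, and in that chair the iodo group is axial.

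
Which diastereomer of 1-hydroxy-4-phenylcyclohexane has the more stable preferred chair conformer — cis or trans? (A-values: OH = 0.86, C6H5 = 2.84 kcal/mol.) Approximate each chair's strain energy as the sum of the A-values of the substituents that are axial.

At 1,4 positions (parity opposite): cis → (a,e or e,a); trans → (e,e or a,a).
Best chair for cis: E = 0.86 kcal/mol; best chair for trans: E = 0.00 kcal/mol.
The trans isomer is lower by 0.86 kcal/mol.

trans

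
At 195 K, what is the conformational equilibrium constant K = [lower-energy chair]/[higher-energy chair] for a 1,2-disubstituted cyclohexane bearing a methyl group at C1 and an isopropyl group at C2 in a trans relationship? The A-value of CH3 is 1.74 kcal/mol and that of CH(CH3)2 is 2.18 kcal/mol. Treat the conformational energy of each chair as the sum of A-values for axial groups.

K ≈ 24761

C1 and C2 have opposite parity, so for the trans isomer the two substituents are e,e in one chair and a,a in the other.
Chair I (methyl axial, isopropyl axial): E = 3.92 kcal/mol; chair II (methyl equatorial, isopropyl equatorial): E = 0.00 kcal/mol.
ΔG = 3.92 kcal/mol between the two chairs.
K = exp(ΔG/RT) with R = 1.987×10⁻³ kcal mol⁻¹ K⁻¹ and T = 195 K gives K ≈ 2.48e+04.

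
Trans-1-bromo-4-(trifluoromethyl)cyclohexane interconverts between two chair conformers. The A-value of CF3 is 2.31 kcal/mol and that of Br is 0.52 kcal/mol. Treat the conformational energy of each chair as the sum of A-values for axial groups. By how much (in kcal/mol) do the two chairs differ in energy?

C1 and C4 have opposite parity, so for the trans isomer the two substituents are e,e in one chair and a,a in the other.
Chair I (trifluoromethyl axial, bromo axial): E = 2.83 kcal/mol.
Chair II (trifluoromethyl equatorial, bromo equatorial): E = 0.00 kcal/mol.
ΔE = 2.83 − 0.00 = 2.83 kcal/mol; chair II is more stable.

2.83 kcal/mol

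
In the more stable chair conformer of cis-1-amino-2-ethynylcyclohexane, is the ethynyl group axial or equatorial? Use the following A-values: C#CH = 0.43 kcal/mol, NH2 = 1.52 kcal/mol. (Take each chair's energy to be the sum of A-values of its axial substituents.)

C1 and C2 have opposite parity, so for the cis isomer the two substituents are one axial and one equatorial in each chair.
Chair I (ethynyl axial, amino equatorial): E = 0.43 kcal/mol.
Chair II (ethynyl equatorial, amino axial): E = 1.52 kcal/mol.
Chair I is the more stable (lower-energy) conformer, and in that chair the ethynyl group is axial.

axial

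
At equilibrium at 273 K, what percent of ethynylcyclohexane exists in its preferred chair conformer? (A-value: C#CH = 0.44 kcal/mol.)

One chair has the ethynyl group axial (E = 0.44 kcal/mol) and the other has it equatorial (E = 0).
ΔG = 0.44 kcal/mol between the two chairs.
K = exp(ΔG/RT) with R = 1.987×10⁻³ kcal mol⁻¹ K⁻¹ and T = 273 K gives K ≈ 2.25.
Fraction in the lower-energy chair = K/(K+1) = 69.2%.

69.2%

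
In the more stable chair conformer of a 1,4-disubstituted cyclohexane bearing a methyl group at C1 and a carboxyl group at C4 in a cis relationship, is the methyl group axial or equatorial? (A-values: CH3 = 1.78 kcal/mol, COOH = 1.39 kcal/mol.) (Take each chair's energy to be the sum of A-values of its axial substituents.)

equatorial

C1 and C4 have opposite parity, so for the cis isomer the two substituents are one axial and one equatorial in each chair.
Chair I (methyl axial, carboxyl equatorial): E = 1.78 kcal/mol.
Chair II (methyl equatorial, carboxyl axial): E = 1.39 kcal/mol.
Chair II is the more stable (lower-energy) conformer, and in that chair the methyl group is equatorial.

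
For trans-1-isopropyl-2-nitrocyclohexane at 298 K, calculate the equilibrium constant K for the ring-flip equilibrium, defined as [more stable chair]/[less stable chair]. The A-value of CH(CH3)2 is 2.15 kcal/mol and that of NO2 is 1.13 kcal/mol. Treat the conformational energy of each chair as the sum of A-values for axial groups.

C1 and C2 have opposite parity, so for the trans isomer the two substituents are e,e in one chair and a,a in the other.
Chair I (isopropyl axial, nitro axial): E = 3.28 kcal/mol; chair II (isopropyl equatorial, nitro equatorial): E = 0.00 kcal/mol.
ΔG = 3.28 kcal/mol between the two chairs.
K = exp(ΔG/RT) with R = 1.987×10⁻³ kcal mol⁻¹ K⁻¹ and T = 298 K gives K ≈ 255.

K ≈ 255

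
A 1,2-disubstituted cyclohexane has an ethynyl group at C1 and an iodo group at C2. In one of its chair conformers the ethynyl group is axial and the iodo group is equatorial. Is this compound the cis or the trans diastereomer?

cis

C1 and C2 have opposite parity, so their axial bonds point in opposite directions.
With opposite-parity carbons, two substituents on the same face are one axial and one equatorial; opposite faces give both axial or both equatorial.
Here the groups are axial/equatorial → same face → cis.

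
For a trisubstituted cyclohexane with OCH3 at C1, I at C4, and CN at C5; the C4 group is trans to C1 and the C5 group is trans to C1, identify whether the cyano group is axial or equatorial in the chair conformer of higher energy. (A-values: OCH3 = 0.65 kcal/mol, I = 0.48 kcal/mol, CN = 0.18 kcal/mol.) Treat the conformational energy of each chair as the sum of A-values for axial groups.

Chair I (methoxy axial, iodo axial, cyano equatorial): E = 1.13 kcal/mol.
Chair II (methoxy equatorial, iodo equatorial, cyano axial): E = 0.18 kcal/mol.
Chair I is the less stable (higher-energy) conformer, and in that chair the cyano group is equatorial.

equatorial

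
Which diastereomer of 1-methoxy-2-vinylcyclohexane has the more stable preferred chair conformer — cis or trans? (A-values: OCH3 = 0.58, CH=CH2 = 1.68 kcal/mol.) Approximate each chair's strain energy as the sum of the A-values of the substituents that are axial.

trans

At 1,2 positions (parity opposite): cis → (a,e or e,a); trans → (e,e or a,a).
Best chair for cis: E = 0.58 kcal/mol; best chair for trans: E = 0.00 kcal/mol.
The trans isomer is lower by 0.58 kcal/mol.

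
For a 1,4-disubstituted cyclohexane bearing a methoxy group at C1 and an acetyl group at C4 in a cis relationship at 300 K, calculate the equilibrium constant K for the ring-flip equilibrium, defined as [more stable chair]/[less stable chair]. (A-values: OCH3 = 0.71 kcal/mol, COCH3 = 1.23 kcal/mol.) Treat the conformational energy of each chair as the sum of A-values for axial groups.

K ≈ 2.39

C1 and C4 have opposite parity, so for the cis isomer the two substituents are one axial and one equatorial in each chair.
Chair I (methoxy axial, acetyl equatorial): E = 0.71 kcal/mol; chair II (methoxy equatorial, acetyl axial): E = 1.23 kcal/mol.
ΔG = 0.52 kcal/mol between the two chairs.
K = exp(ΔG/RT) with R = 1.987×10⁻³ kcal mol⁻¹ K⁻¹ and T = 300 K gives K ≈ 2.39.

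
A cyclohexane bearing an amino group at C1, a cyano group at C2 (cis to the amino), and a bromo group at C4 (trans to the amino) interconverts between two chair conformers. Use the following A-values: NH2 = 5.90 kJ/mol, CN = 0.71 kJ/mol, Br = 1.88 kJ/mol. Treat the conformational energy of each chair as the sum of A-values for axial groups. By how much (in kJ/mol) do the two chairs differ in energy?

7.07 kJ/mol

Chair I (amino axial, cyano equatorial, bromo axial): E = 7.78 kJ/mol.
Chair II (amino equatorial, cyano axial, bromo equatorial): E = 0.71 kJ/mol.
ΔE = 7.78 − 0.71 = 7.07 kJ/mol; chair II is more stable.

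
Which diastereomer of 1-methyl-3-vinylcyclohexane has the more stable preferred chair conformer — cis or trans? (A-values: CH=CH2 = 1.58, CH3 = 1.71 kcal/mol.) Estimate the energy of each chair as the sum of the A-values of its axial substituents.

At 1,3 positions (parity same): cis → (e,e or a,a); trans → (a,e or e,a).
Best chair for cis: E = 0.00 kcal/mol; best chair for trans: E = 1.58 kcal/mol.
The cis isomer is lower by 1.58 kcal/mol.

cis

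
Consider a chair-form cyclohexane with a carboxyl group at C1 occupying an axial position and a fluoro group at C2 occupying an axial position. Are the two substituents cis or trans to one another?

trans

C1 and C2 have opposite parity, so their axial bonds point in opposite directions.
With opposite-parity carbons, two substituents on the same face are one axial and one equatorial; opposite faces give both axial or both equatorial.
Here the groups are axial/axial → opposite face → trans.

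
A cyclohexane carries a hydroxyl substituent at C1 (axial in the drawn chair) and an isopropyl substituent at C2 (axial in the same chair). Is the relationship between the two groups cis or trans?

C1 and C2 have opposite parity, so their axial bonds point in opposite directions.
With opposite-parity carbons, two substituents on the same face are one axial and one equatorial; opposite faces give both axial or both equatorial.
Here the groups are axial/axial → opposite face → trans.

trans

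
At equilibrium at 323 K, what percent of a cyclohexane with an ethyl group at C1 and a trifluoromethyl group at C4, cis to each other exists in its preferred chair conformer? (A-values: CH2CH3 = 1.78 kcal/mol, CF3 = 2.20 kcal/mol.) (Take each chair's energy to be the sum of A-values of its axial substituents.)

C1 and C4 have opposite parity, so for the cis isomer the two substituents are one axial and one equatorial in each chair.
Chair I (ethyl axial, trifluoromethyl equatorial): E = 1.78 kcal/mol; chair II (ethyl equatorial, trifluoromethyl axial): E = 2.20 kcal/mol.
ΔG = 0.42 kcal/mol between the two chairs.
K = exp(ΔG/RT) with R = 1.987×10⁻³ kcal mol⁻¹ K⁻¹ and T = 323 K gives K ≈ 1.92.
Fraction in the lower-energy chair = K/(K+1) = 65.8%.

65.8%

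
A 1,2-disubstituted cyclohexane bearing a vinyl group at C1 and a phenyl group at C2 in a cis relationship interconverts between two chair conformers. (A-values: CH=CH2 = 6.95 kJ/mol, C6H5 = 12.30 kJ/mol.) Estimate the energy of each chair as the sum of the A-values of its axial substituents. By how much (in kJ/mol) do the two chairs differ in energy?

C1 and C2 have opposite parity, so for the cis isomer the two substituents are one axial and one equatorial in each chair.
Chair I (vinyl axial, phenyl equatorial): E = 6.95 kJ/mol.
Chair II (vinyl equatorial, phenyl axial): E = 12.30 kJ/mol.
ΔE = 12.30 − 6.95 = 5.35 kJ/mol; chair I is more stable.

5.35 kJ/mol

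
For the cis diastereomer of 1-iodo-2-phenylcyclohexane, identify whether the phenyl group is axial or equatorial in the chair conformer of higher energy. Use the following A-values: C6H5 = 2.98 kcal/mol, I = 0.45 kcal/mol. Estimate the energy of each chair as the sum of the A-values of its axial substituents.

C1 and C2 have opposite parity, so for the cis isomer the two substituents are one axial and one equatorial in each chair.
Chair I (phenyl axial, iodo equatorial): E = 2.98 kcal/mol.
Chair II (phenyl equatorial, iodo axial): E = 0.45 kcal/mol.
Chair I is the less stable (higher-energy) conformer, and in that chair the phenyl group is axial.

axial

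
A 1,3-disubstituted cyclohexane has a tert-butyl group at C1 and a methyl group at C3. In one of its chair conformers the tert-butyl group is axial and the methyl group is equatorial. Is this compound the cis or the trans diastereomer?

C1 and C3 have the same parity, so their axial bonds point in the same direction.
With same-parity carbons, two substituents on the same face are both axial or both equatorial; opposite faces give one of each.
Here the groups are axial/equatorial → opposite face → trans.

trans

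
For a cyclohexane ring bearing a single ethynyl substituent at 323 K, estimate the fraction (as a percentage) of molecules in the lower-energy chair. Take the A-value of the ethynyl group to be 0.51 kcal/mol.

One chair has the ethynyl group axial (E = 0.51 kcal/mol) and the other has it equatorial (E = 0).
ΔG = 0.51 kcal/mol between the two chairs.
K = exp(ΔG/RT) with R = 1.987×10⁻³ kcal mol⁻¹ K⁻¹ and T = 323 K gives K ≈ 2.21.
Fraction in the lower-energy chair = K/(K+1) = 68.9%.

68.9%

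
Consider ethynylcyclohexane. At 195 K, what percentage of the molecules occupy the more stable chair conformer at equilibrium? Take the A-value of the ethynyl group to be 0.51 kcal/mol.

One chair has the ethynyl group axial (E = 0.51 kcal/mol) and the other has it equatorial (E = 0).
ΔG = 0.51 kcal/mol between the two chairs.
K = exp(ΔG/RT) with R = 1.987×10⁻³ kcal mol⁻¹ K⁻¹ and T = 195 K gives K ≈ 3.73.
Fraction in the lower-energy chair = K/(K+1) = 78.9%.

78.9%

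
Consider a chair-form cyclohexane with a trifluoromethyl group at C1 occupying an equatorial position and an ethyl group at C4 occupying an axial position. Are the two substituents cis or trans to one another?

cis

C1 and C4 have opposite parity, so their axial bonds point in opposite directions.
With opposite-parity carbons, two substituents on the same face are one axial and one equatorial; opposite faces give both axial or both equatorial.
Here the groups are equatorial/axial → same face → cis.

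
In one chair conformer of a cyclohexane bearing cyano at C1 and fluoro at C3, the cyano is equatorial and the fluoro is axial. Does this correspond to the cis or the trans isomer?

trans

C1 and C3 have the same parity, so their axial bonds point in the same direction.
With same-parity carbons, two substituents on the same face are both axial or both equatorial; opposite faces give one of each.
Here the groups are equatorial/axial → opposite face → trans.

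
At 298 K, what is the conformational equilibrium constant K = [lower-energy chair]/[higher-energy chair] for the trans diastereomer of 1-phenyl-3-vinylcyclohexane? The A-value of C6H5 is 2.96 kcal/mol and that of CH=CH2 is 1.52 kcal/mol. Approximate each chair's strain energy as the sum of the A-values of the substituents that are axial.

K ≈ 11.4

C1 and C3 have the same parity, so for the trans isomer the two substituents are one axial and one equatorial in each chair.
Chair I (phenyl axial, vinyl equatorial): E = 2.96 kcal/mol; chair II (phenyl equatorial, vinyl axial): E = 1.52 kcal/mol.
ΔG = 1.44 kcal/mol between the two chairs.
K = exp(ΔG/RT) with R = 1.987×10⁻³ kcal mol⁻¹ K⁻¹ and T = 298 K gives K ≈ 11.4.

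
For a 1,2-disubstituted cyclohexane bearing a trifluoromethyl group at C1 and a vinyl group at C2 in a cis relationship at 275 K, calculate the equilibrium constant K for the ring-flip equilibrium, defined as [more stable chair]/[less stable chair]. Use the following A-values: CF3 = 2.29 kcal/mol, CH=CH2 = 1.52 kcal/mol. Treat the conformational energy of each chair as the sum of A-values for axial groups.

K ≈ 4.09

C1 and C2 have opposite parity, so for the cis isomer the two substituents are one axial and one equatorial in each chair.
Chair I (trifluoromethyl axial, vinyl equatorial): E = 2.29 kcal/mol; chair II (trifluoromethyl equatorial, vinyl axial): E = 1.52 kcal/mol.
ΔG = 0.77 kcal/mol between the two chairs.
K = exp(ΔG/RT) with R = 1.987×10⁻³ kcal mol⁻¹ K⁻¹ and T = 275 K gives K ≈ 4.09.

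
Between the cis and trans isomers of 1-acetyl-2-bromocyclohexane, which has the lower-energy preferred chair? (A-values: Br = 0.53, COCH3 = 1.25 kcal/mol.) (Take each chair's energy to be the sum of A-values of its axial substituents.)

At 1,2 positions (parity opposite): cis → (a,e or e,a); trans → (e,e or a,a).
Best chair for cis: E = 0.53 kcal/mol; best chair for trans: E = 0.00 kcal/mol.
The trans isomer is lower by 0.53 kcal/mol.

trans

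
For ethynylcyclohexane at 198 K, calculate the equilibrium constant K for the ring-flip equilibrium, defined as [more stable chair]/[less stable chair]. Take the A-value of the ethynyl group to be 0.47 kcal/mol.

K ≈ 3.30

One chair has the ethynyl group axial (E = 0.47 kcal/mol) and the other has it equatorial (E = 0).
ΔG = 0.47 kcal/mol between the two chairs.
K = exp(ΔG/RT) with R = 1.987×10⁻³ kcal mol⁻¹ K⁻¹ and T = 198 K gives K ≈ 3.3.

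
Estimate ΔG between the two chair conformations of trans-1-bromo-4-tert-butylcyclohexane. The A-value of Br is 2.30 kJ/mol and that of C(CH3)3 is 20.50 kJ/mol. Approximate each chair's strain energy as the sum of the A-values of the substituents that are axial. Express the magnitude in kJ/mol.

C1 and C4 have opposite parity, so for the trans isomer the two substituents are e,e in one chair and a,a in the other.
Chair I (bromo axial, tert-butyl axial): E = 22.80 kJ/mol.
Chair II (bromo equatorial, tert-butyl equatorial): E = 0.00 kJ/mol.
ΔE = 22.80 − 0.00 = 22.80 kJ/mol; chair II is more stable.

22.80 kJ/mol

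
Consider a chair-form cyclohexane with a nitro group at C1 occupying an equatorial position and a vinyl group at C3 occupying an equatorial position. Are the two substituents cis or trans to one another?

C1 and C3 have the same parity, so their axial bonds point in the same direction.
With same-parity carbons, two substituents on the same face are both axial or both equatorial; opposite faces give one of each.
Here the groups are equatorial/equatorial → same face → cis.

cis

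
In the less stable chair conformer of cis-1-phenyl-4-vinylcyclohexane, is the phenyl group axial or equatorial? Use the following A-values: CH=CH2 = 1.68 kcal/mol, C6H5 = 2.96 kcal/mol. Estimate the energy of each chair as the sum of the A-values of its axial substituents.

C1 and C4 have opposite parity, so for the cis isomer the two substituents are one axial and one equatorial in each chair.
Chair I (vinyl axial, phenyl equatorial): E = 1.68 kcal/mol.
Chair II (vinyl equatorial, phenyl axial): E = 2.96 kcal/mol.
Chair II is the less stable (higher-energy) conformer, and in that chair the phenyl group is axial.

axial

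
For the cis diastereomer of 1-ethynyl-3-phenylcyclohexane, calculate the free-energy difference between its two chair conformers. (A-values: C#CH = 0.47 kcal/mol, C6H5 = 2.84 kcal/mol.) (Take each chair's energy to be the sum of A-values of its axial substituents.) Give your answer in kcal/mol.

C1 and C3 have the same parity, so for the cis isomer the two substituents are e,e in one chair and a,a in the other.
Chair I (ethynyl axial, phenyl axial): E = 3.31 kcal/mol.
Chair II (ethynyl equatorial, phenyl equatorial): E = 0.00 kcal/mol.
ΔE = 3.31 − 0.00 = 3.31 kcal/mol; chair II is more stable.

3.31 kcal/mol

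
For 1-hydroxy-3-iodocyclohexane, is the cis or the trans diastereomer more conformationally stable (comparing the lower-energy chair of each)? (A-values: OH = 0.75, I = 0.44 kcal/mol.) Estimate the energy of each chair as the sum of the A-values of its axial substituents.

cis

At 1,3 positions (parity same): cis → (e,e or a,a); trans → (a,e or e,a).
Best chair for cis: E = 0.00 kcal/mol; best chair for trans: E = 0.44 kcal/mol.
The cis isomer is lower by 0.44 kcal/mol.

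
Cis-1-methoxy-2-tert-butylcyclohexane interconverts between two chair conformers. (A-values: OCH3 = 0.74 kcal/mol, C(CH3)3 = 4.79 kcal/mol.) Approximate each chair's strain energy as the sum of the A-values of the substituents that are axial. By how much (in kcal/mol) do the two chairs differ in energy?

4.05 kcal/mol

C1 and C2 have opposite parity, so for the cis isomer the two substituents are one axial and one equatorial in each chair.
Chair I (methoxy axial, tert-butyl equatorial): E = 0.74 kcal/mol.
Chair II (methoxy equatorial, tert-butyl axial): E = 4.79 kcal/mol.
ΔE = 4.79 − 0.74 = 4.05 kcal/mol; chair I is more stable.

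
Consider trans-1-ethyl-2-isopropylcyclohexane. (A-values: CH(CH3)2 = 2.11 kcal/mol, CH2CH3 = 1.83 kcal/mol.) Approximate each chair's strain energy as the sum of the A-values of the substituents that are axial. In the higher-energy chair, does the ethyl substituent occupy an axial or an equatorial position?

axial

C1 and C2 have opposite parity, so for the trans isomer the two substituents are e,e in one chair and a,a in the other.
Chair I (isopropyl axial, ethyl axial): E = 3.94 kcal/mol.
Chair II (isopropyl equatorial, ethyl equatorial): E = 0.00 kcal/mol.
Chair I is the less stable (higher-energy) conformer, and in that chair the ethyl group is axial.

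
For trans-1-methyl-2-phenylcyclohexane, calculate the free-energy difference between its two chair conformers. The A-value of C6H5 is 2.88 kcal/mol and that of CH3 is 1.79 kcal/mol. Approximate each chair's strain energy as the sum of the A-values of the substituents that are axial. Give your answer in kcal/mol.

4.67 kcal/mol

C1 and C2 have opposite parity, so for the trans isomer the two substituents are e,e in one chair and a,a in the other.
Chair I (phenyl axial, methyl axial): E = 4.67 kcal/mol.
Chair II (phenyl equatorial, methyl equatorial): E = 0.00 kcal/mol.
ΔE = 4.67 − 0.00 = 4.67 kcal/mol; chair II is more stable.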